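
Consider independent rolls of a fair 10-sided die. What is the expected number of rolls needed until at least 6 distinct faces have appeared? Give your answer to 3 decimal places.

8.456

With k distinct faces already seen, the next new one arrives after an expected 10/(10-k) rolls.
Sum over k = 0,...,5: E = 10/10 + 10/9 + 10/8 + 10/7 + 10/6 + 10/5 = 8.4563.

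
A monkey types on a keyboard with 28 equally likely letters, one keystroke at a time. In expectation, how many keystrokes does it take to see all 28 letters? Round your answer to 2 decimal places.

The wait to go from k to k+1 distinct letters is geometric with mean 28/(28-k).
E[T] = 28/28 + 28/27 + 28/26 + ... + 28/2 + 28/1 = 28·H_{28}.
H_{28} = 3.927, so E[T] = 109.961.

109.96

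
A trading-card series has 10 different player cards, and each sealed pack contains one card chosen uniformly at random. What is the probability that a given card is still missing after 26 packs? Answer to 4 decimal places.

Each pack misses the fixed card with probability (10-1)/10 = 9/10, independently.
P(still missing after 26) = (9/10)^26 = 0.06461.

0.0646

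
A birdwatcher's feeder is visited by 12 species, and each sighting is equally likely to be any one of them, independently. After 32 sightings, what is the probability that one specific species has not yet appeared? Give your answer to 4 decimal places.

0.0618

On each sighting the fixed species fails to appear with probability 11/12.
P(still missing after 32) = (11/12)^32 = 0.06177.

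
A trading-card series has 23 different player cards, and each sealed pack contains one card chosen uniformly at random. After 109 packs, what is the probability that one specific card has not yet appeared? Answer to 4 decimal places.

0.0079

On each pack the fixed card fails to appear with probability 22/23.
P(still missing after 109) = (22/23)^109 = 0.00787.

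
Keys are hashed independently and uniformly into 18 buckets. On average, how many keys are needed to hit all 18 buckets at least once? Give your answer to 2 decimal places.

62.91

The wait to go from k to k+1 distinct buckets is geometric with mean 18/(18-k).
E[T] = 18/18 + 18/17 + 18/16 + ... + 18/2 + 18/1 = 18·H_{18}.
H_{18} = 3.495, so E[T] = 62.912.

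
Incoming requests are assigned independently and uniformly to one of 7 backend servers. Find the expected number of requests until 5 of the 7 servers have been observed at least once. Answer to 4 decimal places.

Going from k to k+1 distinct takes a geometric number of requests with mean 7/(7-k).
Sum over k = 0,...,4: E = 7/7 + 7/6 + 7/5 + 7/4 + 7/3 = 7.65000.

7.6500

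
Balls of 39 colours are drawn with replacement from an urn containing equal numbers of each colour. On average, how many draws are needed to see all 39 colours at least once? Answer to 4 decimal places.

Split into phases: going from k distinct to k+1 distinct takes on average 39/(39-k) draws.
E[T] = 39/39 + 39/38 + 39/37 + ... + 39/2 + 39/1 = 39·H_{39}.
H_{39} = 4.25354, so E[T] = 165.88818.

165.8882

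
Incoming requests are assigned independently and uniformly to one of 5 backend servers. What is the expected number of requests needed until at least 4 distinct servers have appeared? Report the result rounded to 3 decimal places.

Going from k to k+1 distinct takes a geometric number of requests with mean 5/(5-k).
Sum over k = 0,...,3: E = 5/5 + 5/4 + 5/3 + 5/2 = 6.4167.

6.417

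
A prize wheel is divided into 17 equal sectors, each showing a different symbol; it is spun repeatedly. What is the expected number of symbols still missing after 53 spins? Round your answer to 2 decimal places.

For each symbol, P(unseen after 53) = (16/17)^53 = 0.040.
By linearity of expectation, E[unseen] = 17·(16/17)^53 = 0.684.

0.68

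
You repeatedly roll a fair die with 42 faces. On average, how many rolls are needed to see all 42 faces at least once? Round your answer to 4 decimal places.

Split into phases: going from k distinct to k+1 distinct takes on average 42/(42-k) rolls.
E[T] = 42/42 + 42/41 + 42/40 + ... + 42/2 + 42/1 = 42·H_{42}.
H_{42} = 4.32674, so E[T] = 181.72320.

181.7232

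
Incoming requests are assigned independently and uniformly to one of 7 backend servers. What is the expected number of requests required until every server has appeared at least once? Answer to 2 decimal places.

Split into phases: going from k distinct to k+1 distinct takes on average 7/(7-k) requests.
E[T] = 7/7 + 7/6 + 7/5 + ... + 7/2 + 7/1 = 7·H_{7}.
H_{7} = 2.593, so E[T] = 18.150.

18.15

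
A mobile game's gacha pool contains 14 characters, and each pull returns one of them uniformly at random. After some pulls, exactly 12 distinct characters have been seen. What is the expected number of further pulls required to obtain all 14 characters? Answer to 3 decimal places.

21.000

With k distinct characters already seen, the next new one takes an expected 14/(14-k) pulls.
Sum over k = 12,...,13: E = 14/2 + 14/1 = 21.0000.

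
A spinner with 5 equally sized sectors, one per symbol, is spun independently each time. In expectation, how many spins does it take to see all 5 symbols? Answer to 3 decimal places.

11.417

After k distinct symbols have appeared, the next spin gives a new one with probability (5-k)/5, so the expected wait for the (k+1)-th is 5/(5-k).
E[T] = 5/5 + 5/4 + 5/3 + 5/2 + 5/1 = 5·H_{5}.
H_{5} = 2.2833, so E[T] = 11.4167.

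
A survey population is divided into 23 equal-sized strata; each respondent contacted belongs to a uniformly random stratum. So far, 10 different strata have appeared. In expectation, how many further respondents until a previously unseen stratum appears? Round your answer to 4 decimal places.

The number of respondents until the next new stratum is geometric with success probability 13/23, so its mean is 23/13.
E = 23/13 = 1.76923.

1.7692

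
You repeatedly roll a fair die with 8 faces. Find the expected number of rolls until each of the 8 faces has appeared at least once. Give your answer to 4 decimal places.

After k distinct faces have appeared, the next roll gives a new one with probability (8-k)/8, so the expected wait for the (k+1)-th is 8/(8-k).
E[T] = 8/8 + 8/7 + 8/6 + ... + 8/2 + 8/1 = 8·H_{8}.
H_{8} = 2.71786, so E[T] = 21.74286.

21.7429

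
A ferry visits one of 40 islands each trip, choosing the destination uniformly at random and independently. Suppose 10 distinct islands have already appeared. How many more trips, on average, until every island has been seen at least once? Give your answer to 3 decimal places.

With k distinct islands already seen, the next new one takes an expected 40/(40-k) trips.
Sum over k = 10,...,39: E = 40/30 + 40/29 + 40/28 + ... + 40/2 + 40/1 = 159.7995.

159.799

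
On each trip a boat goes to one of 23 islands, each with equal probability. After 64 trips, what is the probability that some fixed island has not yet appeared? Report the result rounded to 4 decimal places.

Each trip misses the fixed island with probability (23-1)/23 = 22/23, independently.
P(still missing after 64) = (22/23)^64 = 0.05814.

0.0581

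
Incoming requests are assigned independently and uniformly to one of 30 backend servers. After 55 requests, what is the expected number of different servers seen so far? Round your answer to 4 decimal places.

25.3512

For each server, P(seen in 55 requests) = 1 - (29/30)^55 = 0.84504.
By linearity of expectation, E[distinct seen] = 30·(1 - (29/30)^55) = 25.35119.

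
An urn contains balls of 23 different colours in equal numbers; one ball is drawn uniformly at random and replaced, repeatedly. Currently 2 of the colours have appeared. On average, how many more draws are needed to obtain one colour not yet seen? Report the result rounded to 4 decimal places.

Each draw yields a new colour with probability (23-2)/23 = 21/23, so the wait is geometric with mean 23/21.
E = 23/21 = 1.09524.

1.0952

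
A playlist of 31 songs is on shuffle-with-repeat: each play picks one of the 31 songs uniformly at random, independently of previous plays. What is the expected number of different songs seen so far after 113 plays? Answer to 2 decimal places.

For each song, P(seen in 113 plays) = 1 - (30/31)^113 = 0.975.
By linearity of expectation, E[distinct seen] = 31·(1 - (30/31)^113) = 30.238.

30.24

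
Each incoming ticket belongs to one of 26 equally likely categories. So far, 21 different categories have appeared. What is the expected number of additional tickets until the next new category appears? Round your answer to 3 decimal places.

5.200

The number of tickets until the next new category is geometric with success probability 5/26, so its mean is 26/5.
E = 26/5 = 5.2000.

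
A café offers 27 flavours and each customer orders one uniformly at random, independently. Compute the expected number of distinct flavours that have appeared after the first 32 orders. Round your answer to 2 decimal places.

For each flavour, P(seen in 32 orders) = 1 - (26/27)^32 = 0.701.
By linearity of expectation, E[distinct seen] = 27·(1 - (26/27)^32) = 18.930.

18.93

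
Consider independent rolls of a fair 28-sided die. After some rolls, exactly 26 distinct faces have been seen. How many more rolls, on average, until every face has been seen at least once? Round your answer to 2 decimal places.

42.00

From k distinct to k+1 distinct takes on average 28/(28-k) rolls.
Sum over k = 26,...,27: E = 28/2 + 28/1 = 42.000.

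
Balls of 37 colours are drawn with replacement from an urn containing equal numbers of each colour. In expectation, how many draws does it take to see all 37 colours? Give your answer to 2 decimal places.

Split into phases: going from k distinct to k+1 distinct takes on average 37/(37-k) draws.
E[T] = 37/37 + 37/36 + 37/35 + ... + 37/2 + 37/1 = 37·H_{37}.
H_{37} = 4.202, so E[T] = 155.459.

155.46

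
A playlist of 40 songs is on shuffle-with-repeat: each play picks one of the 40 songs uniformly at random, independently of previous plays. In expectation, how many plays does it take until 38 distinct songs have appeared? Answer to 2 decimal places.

With k distinct songs already seen, the next new one arrives after an expected 40/(40-k) plays.
Sum over k = 0,...,37: E = 40/40 + 40/39 + 40/38 + ... + 40/4 + 40/3 = 111.142.

111.14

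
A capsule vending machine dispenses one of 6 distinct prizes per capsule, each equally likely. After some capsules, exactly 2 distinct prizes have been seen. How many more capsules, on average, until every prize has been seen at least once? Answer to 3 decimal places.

12.500

With k distinct prizes already seen, the next new one takes an expected 6/(6-k) capsules.
Sum over k = 2,...,5: E = 6/4 + 6/3 + 6/2 + 6/1 = 12.5000.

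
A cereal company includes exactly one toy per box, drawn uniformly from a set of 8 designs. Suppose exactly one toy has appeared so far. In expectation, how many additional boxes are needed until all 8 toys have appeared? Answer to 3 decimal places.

The wait to go from k to k+1 distinct toys is geometric with mean 8/(8-k).
Sum over k = 1,...,7: E = 8/7 + 8/6 + 8/5 + ... + 8/2 + 8/1 = 20.7429.

20.743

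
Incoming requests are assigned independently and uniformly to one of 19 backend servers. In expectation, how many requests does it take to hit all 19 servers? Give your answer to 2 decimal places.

67.41

Split into phases: going from k distinct to k+1 distinct takes on average 19/(19-k) requests.
E[T] = 19/19 + 19/18 + 19/17 + ... + 19/2 + 19/1 = 19·H_{19}.
H_{19} = 3.548, so E[T] = 67.407.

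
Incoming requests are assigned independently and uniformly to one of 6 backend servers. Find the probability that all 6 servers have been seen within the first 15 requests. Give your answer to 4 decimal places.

0.6442

By inclusion–exclusion over which servers are missing,
P(all seen) = Σ_{j=0}^{6} (-1)^j C(6,j)((6-j)/6)^15
= 1.00000 - 0.38943 + 0.03425 - 0.00061 + 0.00000 - 0.00000 + 0.00000
= 0.64421.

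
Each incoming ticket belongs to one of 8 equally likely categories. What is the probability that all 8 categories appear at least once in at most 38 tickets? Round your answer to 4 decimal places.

0.9505

Let A_i be the event that category i is missing after 38 tickets. By inclusion–exclusion on the A_i,
P(all seen) = Σ_{j=0}^{8} (-1)^j C(8,j)((8-j)/8)^38
= 1.00000 - 0.05005 + 0.00050 - 0.00000 + 0.00000 - 0.00000 + 0.00000 - 0.00000 + 0.00000
= 0.95045.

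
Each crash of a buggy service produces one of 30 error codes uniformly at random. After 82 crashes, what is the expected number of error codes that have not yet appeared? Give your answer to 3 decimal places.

For each error code, P(unseen after 82) = (29/30)^82 = 0.0620.
By linearity of expectation, E[unseen] = 30·(29/30)^82 = 1.8613.

1.861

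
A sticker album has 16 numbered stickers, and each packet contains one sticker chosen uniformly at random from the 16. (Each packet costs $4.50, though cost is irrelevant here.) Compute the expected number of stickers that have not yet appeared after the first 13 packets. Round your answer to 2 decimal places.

6.91

For each sticker, P(unseen after 13) = (15/16)^13 = 0.432.
By linearity of expectation, E[unseen] = 16·(15/16)^13 = 6.914.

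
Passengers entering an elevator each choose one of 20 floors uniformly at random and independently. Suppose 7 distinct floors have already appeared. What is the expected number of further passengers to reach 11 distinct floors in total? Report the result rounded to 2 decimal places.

7.02

The wait to go from k to k+1 distinct floors is geometric with mean 20/(20-k).
Sum over k = 7,...,10: E = 20/13 + 20/12 + 20/11 + 20/10 = 7.023.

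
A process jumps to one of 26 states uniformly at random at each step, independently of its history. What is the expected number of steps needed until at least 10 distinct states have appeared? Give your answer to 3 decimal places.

With k distinct states already seen, the next new one arrives after an expected 26/(26-k) steps.
Sum over k = 0,...,9: E = 26/26 + 26/25 + 26/24 + ... + 26/18 + 26/17 = 12.3160.

12.316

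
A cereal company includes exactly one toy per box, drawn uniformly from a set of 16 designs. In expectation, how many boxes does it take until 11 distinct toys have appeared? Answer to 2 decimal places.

With k distinct toys already seen, the next new one arrives after an expected 16/(16-k) boxes.
Sum over k = 0,...,10: E = 16/16 + 16/15 + 16/14 + ... + 16/7 + 16/6 = 17.558.

17.56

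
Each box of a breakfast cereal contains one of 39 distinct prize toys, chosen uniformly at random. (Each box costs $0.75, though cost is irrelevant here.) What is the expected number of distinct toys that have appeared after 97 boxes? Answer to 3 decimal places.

35.861

For each toy, P(seen in 97 boxes) = 1 - (38/39)^97 = 0.9195.
By linearity of expectation, E[distinct seen] = 39·(1 - (38/39)^97) = 35.8609.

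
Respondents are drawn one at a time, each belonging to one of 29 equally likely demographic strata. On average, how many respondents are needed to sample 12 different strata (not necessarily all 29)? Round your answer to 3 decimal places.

15.141

Going from k to k+1 distinct takes a geometric number of respondents with mean 29/(29-k).
Sum over k = 0,...,11: E = 29/29 + 29/28 + 29/27 + ... + 29/19 + 29/18 = 15.1409.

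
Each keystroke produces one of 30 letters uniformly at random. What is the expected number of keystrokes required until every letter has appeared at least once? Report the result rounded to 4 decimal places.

The wait to go from k to k+1 distinct letters is geometric with mean 30/(30-k).
E[T] = 30/30 + 30/29 + 30/28 + ... + 30/2 + 30/1 = 30·H_{30}.
H_{30} = 3.99499, so E[T] = 119.84961.

119.8496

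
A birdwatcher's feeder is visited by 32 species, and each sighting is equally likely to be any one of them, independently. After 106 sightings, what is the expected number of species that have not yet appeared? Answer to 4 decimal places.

1.1056

For each species, P(unseen after 106) = (31/32)^106 = 0.03455.
By linearity of expectation, E[unseen] = 32·(31/32)^106 = 1.10558.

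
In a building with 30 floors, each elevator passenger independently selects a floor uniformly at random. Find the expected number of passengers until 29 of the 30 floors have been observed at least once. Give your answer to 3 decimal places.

With k distinct floors already seen, the next new one arrives after an expected 30/(30-k) passengers.
Sum over k = 0,...,28: E = 30/30 + 30/29 + 30/28 + ... + 30/3 + 30/2 = 89.8496.

89.850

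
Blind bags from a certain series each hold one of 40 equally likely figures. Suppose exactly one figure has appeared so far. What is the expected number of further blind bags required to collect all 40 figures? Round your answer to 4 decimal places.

With k distinct figures already seen, the next new one takes an expected 40/(40-k) blind bags.
Sum over k = 1,...,39: E = 40/39 + 40/38 + 40/37 + ... + 40/2 + 40/1 = 170.14172.

170.1417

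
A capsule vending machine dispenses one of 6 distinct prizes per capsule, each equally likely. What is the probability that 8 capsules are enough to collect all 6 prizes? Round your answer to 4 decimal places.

0.1140

By inclusion–exclusion over which prizes are missing,
P(all seen) = Σ_{j=0}^{6} (-1)^j C(6,j)((6-j)/6)^8
= 1.00000 - 1.39541 + 0.58528 - 0.07813 + 0.00229 - 0.00000 + 0.00000
= 0.11403.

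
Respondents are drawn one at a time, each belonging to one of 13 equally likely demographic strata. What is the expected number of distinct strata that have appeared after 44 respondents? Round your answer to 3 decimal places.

For each stratum, P(seen in 44 respondents) = 1 - (12/13)^44 = 0.9705.
By linearity of expectation, E[distinct seen] = 13·(1 - (12/13)^44) = 12.6159.

12.616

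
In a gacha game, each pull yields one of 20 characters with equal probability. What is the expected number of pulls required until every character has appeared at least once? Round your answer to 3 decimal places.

71.955

The wait to go from k to k+1 distinct characters is geometric with mean 20/(20-k).
E[T] = 20/20 + 20/19 + 20/18 + ... + 20/2 + 20/1 = 20·H_{20}.
H_{20} = 3.5977, so E[T] = 71.9548.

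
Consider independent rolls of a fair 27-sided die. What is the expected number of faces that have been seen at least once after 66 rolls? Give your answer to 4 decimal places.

For each face, P(seen in 66 rolls) = 1 - (26/27)^66 = 0.91716.
By linearity of expectation, E[distinct seen] = 27·(1 - (26/27)^66) = 24.76336.

24.7634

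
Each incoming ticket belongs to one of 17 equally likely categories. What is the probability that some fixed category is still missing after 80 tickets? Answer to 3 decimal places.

0.008

Each ticket misses the fixed category with probability (17-1)/17 = 16/17, independently.
P(still missing after 80) = (16/17)^80 = 0.0078.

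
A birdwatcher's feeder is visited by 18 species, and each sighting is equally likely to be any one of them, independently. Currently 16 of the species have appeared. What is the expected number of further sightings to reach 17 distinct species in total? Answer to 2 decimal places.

9.00

The wait to go from k to k+1 distinct species is geometric with mean 18/(18-k).
Only the k = 16 term is needed: E = 18/2 = 9.000.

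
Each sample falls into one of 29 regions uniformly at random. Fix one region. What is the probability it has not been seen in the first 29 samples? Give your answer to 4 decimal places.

0.3614

Each sample misses the fixed region with probability (29-1)/29 = 28/29, independently.
P(still missing after 29) = (28/29)^29 = 0.36144.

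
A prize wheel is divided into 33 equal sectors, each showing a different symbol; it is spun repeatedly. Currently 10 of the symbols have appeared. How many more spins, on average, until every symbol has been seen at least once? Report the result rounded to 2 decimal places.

123.23

The wait to go from k to k+1 distinct symbols is geometric with mean 33/(33-k).
Sum over k = 10,...,32: E = 33/23 + 33/22 + 33/21 + ... + 33/2 + 33/1 = 123.232.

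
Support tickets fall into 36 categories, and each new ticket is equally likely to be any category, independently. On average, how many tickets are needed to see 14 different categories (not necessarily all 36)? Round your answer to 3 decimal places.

Going from k to k+1 distinct takes a geometric number of tickets with mean 36/(36-k).
Sum over k = 0,...,13: E = 36/36 + 36/35 + 36/34 + ... + 36/24 + 36/23 = 17.4149.

17.415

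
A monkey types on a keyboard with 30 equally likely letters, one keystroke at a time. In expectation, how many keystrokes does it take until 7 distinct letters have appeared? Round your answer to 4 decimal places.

With k distinct letters already seen, the next new one arrives after an expected 30/(30-k) keystrokes.
Sum over k = 0,...,6: E = 30/30 + 30/29 + 30/28 + ... + 30/25 + 30/24 = 7.82087.

7.8209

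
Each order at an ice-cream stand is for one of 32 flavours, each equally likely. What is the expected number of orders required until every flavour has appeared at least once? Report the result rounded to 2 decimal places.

Split into phases: going from k distinct to k+1 distinct takes on average 32/(32-k) orders.
E[T] = 32/32 + 32/31 + 32/30 + ... + 32/2 + 32/1 = 32·H_{32}.
H_{32} = 4.058, so E[T] = 129.872.

129.87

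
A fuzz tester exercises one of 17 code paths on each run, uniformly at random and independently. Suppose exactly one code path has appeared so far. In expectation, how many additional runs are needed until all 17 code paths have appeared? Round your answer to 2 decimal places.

The wait to go from k to k+1 distinct code paths is geometric with mean 17/(17-k).
Sum over k = 1,...,16: E = 17/16 + 17/15 + 17/14 + ... + 17/2 + 17/1 = 57.472.

57.47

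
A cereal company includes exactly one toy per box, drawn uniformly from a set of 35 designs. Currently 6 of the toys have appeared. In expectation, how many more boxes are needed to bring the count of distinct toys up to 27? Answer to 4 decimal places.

43.5329

The wait to go from k to k+1 distinct toys is geometric with mean 35/(35-k).
Sum over k = 6,...,26: E = 35/29 + 35/28 + 35/27 + ... + 35/10 + 35/9 = 43.53288.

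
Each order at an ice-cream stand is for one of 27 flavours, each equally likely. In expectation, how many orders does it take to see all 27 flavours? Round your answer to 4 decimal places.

105.0693

Split into phases: going from k distinct to k+1 distinct takes on average 27/(27-k) orders.
E[T] = 27/27 + 27/26 + 27/25 + ... + 27/2 + 27/1 = 27·H_{27}.
H_{27} = 3.89146, so E[T] = 105.06933.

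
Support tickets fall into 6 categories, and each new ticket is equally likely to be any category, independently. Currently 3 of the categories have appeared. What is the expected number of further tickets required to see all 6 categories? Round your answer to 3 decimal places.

11.000

From k distinct to k+1 distinct takes on average 6/(6-k) tickets.
Sum over k = 3,...,5: E = 6/3 + 6/2 + 6/1 = 11.0000.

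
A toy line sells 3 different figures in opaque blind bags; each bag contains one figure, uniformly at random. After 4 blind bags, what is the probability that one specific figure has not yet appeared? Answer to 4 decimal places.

0.1975

On each blind bag the fixed figure fails to appear with probability 2/3.
P(still missing after 4) = (2/3)^4 = 0.19753.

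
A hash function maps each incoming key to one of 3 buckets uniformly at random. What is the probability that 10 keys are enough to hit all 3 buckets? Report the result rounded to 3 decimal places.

Let A_i be the event that bucket i is missing after 10 keys. By inclusion–exclusion on the A_i,
P(all seen) = Σ_{j=0}^{3} (-1)^j C(3,j)((3-j)/3)^10
= 1.0000 - 0.0520 + 0.0001 - 0.0000
= 0.9480.

0.948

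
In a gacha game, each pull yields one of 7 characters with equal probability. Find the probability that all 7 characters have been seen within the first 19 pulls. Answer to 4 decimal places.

0.6601

Let A_i be the event that character i is missing after 19 pulls. By inclusion–exclusion on the A_i,
P(all seen) = Σ_{j=0}^{7} (-1)^j C(7,j)((7-j)/7)^19
= 1.00000 - 0.37420 + 0.03514 - 0.00084 + 0.00000 - 0.00000 + 0.00000 - 0.00000
= 0.66009.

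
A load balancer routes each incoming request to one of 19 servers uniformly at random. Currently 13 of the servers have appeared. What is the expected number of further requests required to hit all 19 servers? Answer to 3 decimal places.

From k distinct to k+1 distinct takes on average 19/(19-k) requests.
Sum over k = 13,...,18: E = 19/6 + 19/5 + 19/4 + 19/3 + 19/2 + 19/1 = 46.5500.

46.550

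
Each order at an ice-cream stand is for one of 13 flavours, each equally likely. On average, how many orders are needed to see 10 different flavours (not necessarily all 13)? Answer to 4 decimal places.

Going from k to k+1 distinct takes a geometric number of orders with mean 13/(13-k).
Sum over k = 0,...,9: E = 13/13 + 13/12 + 13/11 + ... + 13/5 + 13/4 = 17.50841.

17.5084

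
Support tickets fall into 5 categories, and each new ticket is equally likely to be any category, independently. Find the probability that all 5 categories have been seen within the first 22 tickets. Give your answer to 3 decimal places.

0.963

By inclusion–exclusion over which categories are missing,
P(all seen) = Σ_{j=0}^{5} (-1)^j C(5,j)((5-j)/5)^22
= 1.0000 - 0.0369 + 0.0001 - 0.0000 + 0.0000 - 0.0000
= 0.9632.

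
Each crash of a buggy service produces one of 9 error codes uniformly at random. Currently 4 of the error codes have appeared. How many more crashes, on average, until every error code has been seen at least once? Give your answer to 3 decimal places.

20.550

The wait to go from k to k+1 distinct error codes is geometric with mean 9/(9-k).
Sum over k = 4,...,8: E = 9/5 + 9/4 + 9/3 + 9/2 + 9/1 = 20.5500.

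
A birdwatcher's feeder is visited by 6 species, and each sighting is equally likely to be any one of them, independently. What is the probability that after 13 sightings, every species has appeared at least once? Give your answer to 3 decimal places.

0.514

Let A_i be the event that species i is missing after 13 sightings. By inclusion–exclusion on the A_i,
P(all seen) = Σ_{j=0}^{6} (-1)^j C(6,j)((6-j)/6)^13
= 1.0000 - 0.5608 + 0.0771 - 0.0024 + 0.0000 - 0.0000 + 0.0000
= 0.5139.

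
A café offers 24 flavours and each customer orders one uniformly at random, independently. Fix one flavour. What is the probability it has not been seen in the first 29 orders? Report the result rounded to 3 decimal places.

0.291

Each order misses the fixed flavour with probability (24-1)/24 = 23/24, independently.
P(still missing after 29) = (23/24)^29 = 0.2911.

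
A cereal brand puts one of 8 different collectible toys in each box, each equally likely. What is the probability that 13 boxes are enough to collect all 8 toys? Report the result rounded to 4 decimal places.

0.1393

Let A_i be the event that toy i is missing after 13 boxes. By inclusion–exclusion on the A_i,
P(all seen) = Σ_{j=0}^{8} (-1)^j C(8,j)((8-j)/8)^13
= 1.00000 - 1.40992 + 0.66520 - 0.12434 + 0.00854 - 0.00016 + 0.00000 - 0.00000 + 0.00000
= 0.13932.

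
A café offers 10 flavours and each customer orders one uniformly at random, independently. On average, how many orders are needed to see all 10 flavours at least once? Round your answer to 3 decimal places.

After k distinct flavours have appeared, the next order gives a new one with probability (10-k)/10, so the expected wait for the (k+1)-th is 10/(10-k).
E[T] = 10/10 + 10/9 + 10/8 + ... + 10/2 + 10/1 = 10·H_{10}.
H_{10} = 2.9290, so E[T] = 29.2897.

29.290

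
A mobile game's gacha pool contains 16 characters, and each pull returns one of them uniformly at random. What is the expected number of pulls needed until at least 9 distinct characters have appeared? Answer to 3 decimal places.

With k distinct characters already seen, the next new one arrives after an expected 16/(16-k) pulls.
Sum over k = 0,...,8: E = 16/16 + 16/15 + 16/14 + ... + 16/9 + 16/8 = 12.6059.

12.606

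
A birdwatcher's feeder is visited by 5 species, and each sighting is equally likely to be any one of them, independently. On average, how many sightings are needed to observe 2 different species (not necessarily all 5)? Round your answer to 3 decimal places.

2.250

Going from k to k+1 distinct takes a geometric number of sightings with mean 5/(5-k).
Sum over k = 0,...,1: E = 5/5 + 5/4 = 2.2500.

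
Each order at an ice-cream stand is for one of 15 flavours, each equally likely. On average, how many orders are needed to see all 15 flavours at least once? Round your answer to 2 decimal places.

49.77

The wait to go from k to k+1 distinct flavours is geometric with mean 15/(15-k).
E[T] = 15/15 + 15/14 + 15/13 + ... + 15/2 + 15/1 = 15·H_{15}.
H_{15} = 3.318, so E[T] = 49.773.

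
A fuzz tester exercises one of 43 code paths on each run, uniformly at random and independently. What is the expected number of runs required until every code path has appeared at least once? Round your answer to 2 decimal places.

Split into phases: going from k distinct to k+1 distinct takes on average 43/(43-k) runs.
E[T] = 43/43 + 43/42 + 43/41 + ... + 43/2 + 43/1 = 43·H_{43}.
H_{43} = 4.350, so E[T] = 187.050.

187.05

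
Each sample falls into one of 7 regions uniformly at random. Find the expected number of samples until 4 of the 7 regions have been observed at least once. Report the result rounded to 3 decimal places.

5.317

With k distinct regions already seen, the next new one arrives after an expected 7/(7-k) samples.
Sum over k = 0,...,3: E = 7/7 + 7/6 + 7/5 + 7/4 = 5.3167.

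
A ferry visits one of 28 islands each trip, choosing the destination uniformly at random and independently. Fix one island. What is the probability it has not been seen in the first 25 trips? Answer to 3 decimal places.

On each trip the fixed island fails to appear with probability 27/28.
P(still missing after 25) = (27/28)^25 = 0.4028.

0.403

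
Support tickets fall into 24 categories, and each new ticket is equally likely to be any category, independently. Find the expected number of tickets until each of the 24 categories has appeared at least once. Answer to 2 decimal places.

90.62

The wait to go from k to k+1 distinct categories is geometric with mean 24/(24-k).
E[T] = 24/24 + 24/23 + 24/22 + ... + 24/2 + 24/1 = 24·H_{24}.
H_{24} = 3.776, so E[T] = 90.623.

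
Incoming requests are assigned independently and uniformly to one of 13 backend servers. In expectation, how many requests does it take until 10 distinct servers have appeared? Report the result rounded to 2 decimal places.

17.51

With k distinct servers already seen, the next new one arrives after an expected 13/(13-k) requests.
Sum over k = 0,...,9: E = 13/13 + 13/12 + 13/11 + ... + 13/5 + 13/4 = 17.508.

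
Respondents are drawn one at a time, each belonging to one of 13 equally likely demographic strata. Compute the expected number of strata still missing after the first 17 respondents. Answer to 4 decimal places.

For each stratum, P(unseen after 17) = (12/13)^17 = 0.25647.
By linearity of expectation, E[unseen] = 13·(12/13)^17 = 3.33417.

3.3342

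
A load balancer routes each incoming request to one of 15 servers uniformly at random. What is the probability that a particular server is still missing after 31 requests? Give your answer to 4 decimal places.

Each request misses the fixed server with probability (15-1)/15 = 14/15, independently.
P(still missing after 31) = (14/15)^31 = 0.11780.

0.1178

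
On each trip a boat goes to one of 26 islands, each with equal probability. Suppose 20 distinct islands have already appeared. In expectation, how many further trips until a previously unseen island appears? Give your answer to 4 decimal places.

4.3333

Each trip yields a new island with probability (26-20)/26 = 6/26, so the wait is geometric with mean 26/6.
E = 26/6 = 4.33333.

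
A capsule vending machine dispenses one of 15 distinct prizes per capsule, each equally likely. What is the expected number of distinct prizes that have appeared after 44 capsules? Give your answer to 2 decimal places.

For each prize, P(seen in 44 capsules) = 1 - (14/15)^44 = 0.952.
By linearity of expectation, E[distinct seen] = 15·(1 - (14/15)^44) = 14.279.

14.28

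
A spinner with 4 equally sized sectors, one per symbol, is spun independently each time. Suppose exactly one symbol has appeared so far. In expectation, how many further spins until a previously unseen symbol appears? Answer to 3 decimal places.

1.333

The number of spins until the next new symbol is geometric with success probability 3/4, so its mean is 4/3.
E = 4/3 = 1.3333.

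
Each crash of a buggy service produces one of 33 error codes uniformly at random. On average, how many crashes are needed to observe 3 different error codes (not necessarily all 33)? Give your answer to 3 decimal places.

3.096

With k distinct error codes already seen, the next new one arrives after an expected 33/(33-k) crashes.
Sum over k = 0,...,2: E = 33/33 + 33/32 + 33/31 = 3.0958.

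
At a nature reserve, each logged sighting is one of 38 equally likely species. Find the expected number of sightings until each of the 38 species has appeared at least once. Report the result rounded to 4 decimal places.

Split into phases: going from k distinct to k+1 distinct takes on average 38/(38-k) sightings.
E[T] = 38/38 + 38/37 + 38/36 + ... + 38/2 + 38/1 = 38·H_{38}.
H_{38} = 4.22790, so E[T] = 160.66028.

160.6603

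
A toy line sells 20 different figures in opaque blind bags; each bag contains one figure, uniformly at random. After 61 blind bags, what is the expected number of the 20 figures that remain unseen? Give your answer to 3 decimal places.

0.875

For each figure, P(unseen after 61) = (19/20)^61 = 0.0438.
By linearity of expectation, E[unseen] = 20·(19/20)^61 = 0.8753.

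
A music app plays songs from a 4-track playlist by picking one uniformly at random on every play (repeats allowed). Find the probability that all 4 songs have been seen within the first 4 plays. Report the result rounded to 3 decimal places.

Let A_i be the event that song i is missing after 4 plays. By inclusion–exclusion on the A_i,
P(all seen) = Σ_{j=0}^{4} (-1)^j C(4,j)((4-j)/4)^4
= 1.0000 - 1.2656 + 0.3750 - 0.0156 + 0.0000
= 0.0938.

0.094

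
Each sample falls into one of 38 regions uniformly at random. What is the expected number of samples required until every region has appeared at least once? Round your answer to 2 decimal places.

160.66

After k distinct regions have appeared, the next sample gives a new one with probability (38-k)/38, so the expected wait for the (k+1)-th is 38/(38-k).
E[T] = 38/38 + 38/37 + 38/36 + ... + 38/2 + 38/1 = 38·H_{38}.
H_{38} = 4.228, so E[T] = 160.660.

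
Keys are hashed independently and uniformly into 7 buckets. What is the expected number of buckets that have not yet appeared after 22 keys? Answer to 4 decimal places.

For each bucket, P(unseen after 22) = (6/7)^22 = 0.03366.
By linearity of expectation, E[unseen] = 7·(6/7)^22 = 0.23565.

0.2357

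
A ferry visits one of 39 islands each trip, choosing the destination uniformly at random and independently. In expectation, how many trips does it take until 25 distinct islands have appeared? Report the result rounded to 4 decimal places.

39.0772

Going from k to k+1 distinct takes a geometric number of trips with mean 39/(39-k).
Sum over k = 0,...,24: E = 39/39 + 39/38 + 39/37 + ... + 39/16 + 39/15 = 39.07725.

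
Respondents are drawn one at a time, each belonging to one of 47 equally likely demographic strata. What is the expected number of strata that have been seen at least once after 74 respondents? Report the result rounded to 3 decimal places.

37.429

For each stratum, P(seen in 74 respondents) = 1 - (46/47)^74 = 0.7964.
By linearity of expectation, E[distinct seen] = 47·(1 - (46/47)^74) = 37.4295.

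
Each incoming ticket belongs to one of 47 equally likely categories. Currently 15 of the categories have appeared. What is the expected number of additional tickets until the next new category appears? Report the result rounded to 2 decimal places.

The number of tickets until the next new category is geometric with success probability 32/47, so its mean is 47/32.
E = 47/32 = 1.469.

1.47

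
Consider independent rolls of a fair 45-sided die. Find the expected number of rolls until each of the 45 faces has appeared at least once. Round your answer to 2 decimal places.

The wait to go from k to k+1 distinct faces is geometric with mean 45/(45-k).
E[T] = 45/45 + 45/44 + 45/43 + ... + 45/2 + 45/1 = 45·H_{45}.
H_{45} = 4.395, so E[T] = 197.773.

197.77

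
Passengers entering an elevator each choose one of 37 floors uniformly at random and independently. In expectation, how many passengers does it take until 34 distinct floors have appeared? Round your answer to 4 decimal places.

87.6254

Going from k to k+1 distinct takes a geometric number of passengers with mean 37/(37-k).
Sum over k = 0,...,33: E = 37/37 + 37/36 + 37/35 + ... + 37/5 + 37/4 = 87.62536.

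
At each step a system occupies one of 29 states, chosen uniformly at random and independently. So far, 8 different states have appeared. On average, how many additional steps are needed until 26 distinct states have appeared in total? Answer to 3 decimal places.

The wait to go from k to k+1 distinct states is geometric with mean 29/(29-k).
Sum over k = 8,...,25: E = 29/21 + 29/20 + 29/19 + ... + 29/5 + 29/4 = 52.5487.

52.549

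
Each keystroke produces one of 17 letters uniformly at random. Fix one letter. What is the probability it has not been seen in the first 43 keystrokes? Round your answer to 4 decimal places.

0.0738

Each keystroke misses the fixed letter with probability (17-1)/17 = 16/17, independently.
P(still missing after 43) = (16/17)^43 = 0.07377.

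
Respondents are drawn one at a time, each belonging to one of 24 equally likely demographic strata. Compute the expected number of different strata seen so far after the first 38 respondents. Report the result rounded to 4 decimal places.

For each stratum, P(seen in 38 respondents) = 1 - (23/24)^38 = 0.80156.
By linearity of expectation, E[distinct seen] = 24·(1 - (23/24)^38) = 19.23743.

19.2374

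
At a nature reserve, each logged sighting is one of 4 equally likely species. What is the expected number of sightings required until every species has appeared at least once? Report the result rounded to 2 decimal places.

Split into phases: going from k distinct to k+1 distinct takes on average 4/(4-k) sightings.
E[T] = 4/4 + 4/3 + 4/2 + 4/1 = 4·H_{4}.
H_{4} = 2.083, so E[T] = 8.333.

8.33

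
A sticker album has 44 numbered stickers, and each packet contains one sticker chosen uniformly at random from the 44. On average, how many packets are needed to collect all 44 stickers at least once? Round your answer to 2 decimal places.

192.40

The wait to go from k to k+1 distinct stickers is geometric with mean 44/(44-k).
E[T] = 44/44 + 44/43 + 44/42 + ... + 44/2 + 44/1 = 44·H_{44}.
H_{44} = 4.373, so E[T] = 192.400.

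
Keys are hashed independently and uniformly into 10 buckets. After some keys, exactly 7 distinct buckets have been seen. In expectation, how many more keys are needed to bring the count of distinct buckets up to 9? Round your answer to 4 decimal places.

8.3333

From k distinct to k+1 distinct takes on average 10/(10-k) keys.
Sum over k = 7,...,8: E = 10/3 + 10/2 = 8.33333.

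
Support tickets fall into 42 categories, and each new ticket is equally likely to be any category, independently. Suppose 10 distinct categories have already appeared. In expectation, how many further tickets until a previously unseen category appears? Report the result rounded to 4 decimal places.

1.3125

The number of tickets until the next new category is geometric with success probability 32/42, so its mean is 42/32.
E = 42/32 = 1.31250.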